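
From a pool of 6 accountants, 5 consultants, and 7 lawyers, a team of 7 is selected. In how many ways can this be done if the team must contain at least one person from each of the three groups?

Unrestricted: C(18,7) = 31824 ways to pick any 7 of the 18.
Selections missing a whole group: no accountants → C(12,7) = 792; no consultants → C(13,7) = 1716; no lawyers → C(11,7) = 330.
Add back selections omitting two groups (i.e. drawn from a single group): C(6,7) + C(5,7) + C(7,7) = 1.
By inclusion–exclusion: 31824 − 2838 + 1 = 28987.

28987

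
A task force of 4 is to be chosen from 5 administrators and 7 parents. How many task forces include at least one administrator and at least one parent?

With no constraint there are C(12,4) = 495 possible selections.
Selections missing a whole group: no administrators → C(7,4) = 35; no parents → C(5,4) = 5.
Both groups omitted at once is impossible, so 495 − 40 = 455.

455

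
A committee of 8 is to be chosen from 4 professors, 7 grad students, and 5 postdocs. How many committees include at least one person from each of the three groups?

With no constraint there are C(16,8) = 12870 possible selections.
Subtract selections that omit an entire group: no professors → C(12,8) = 495; no grad students → C(9,8) = 9; no postdocs → C(11,8) = 165.
Add back selections omitting two groups (i.e. drawn from a single group): C(4,8) + C(7,8) + C(5,8) = 0.
By inclusion–exclusion: 12870 − 669 + 0 = 12201.

12201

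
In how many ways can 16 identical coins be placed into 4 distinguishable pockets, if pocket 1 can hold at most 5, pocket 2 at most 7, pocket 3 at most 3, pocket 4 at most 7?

By stars and bars, unrestricted non-negative solutions to x_1+…+x_4 = 16 number C(16+3,3) = 969.
Subtract solutions that violate a single cap (substitute x_i' = x_i − (cap_i+1)): x_1 ≥ 6 gives C(13,3) = 286; x_2 ≥ 8 gives C(11,3) = 165; x_3 ≥ 4 gives C(15,3) = 455; x_4 ≥ 8 gives C(11,3) = 165. Together 1071.
Add back pairs where two caps are both exceeded: 10 + 84 + 10 + 35 + 1 + 35 = 175.
By inclusion–exclusion the count is 969 − 1071 + 175 = 73.

73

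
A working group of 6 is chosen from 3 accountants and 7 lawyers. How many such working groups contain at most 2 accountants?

175

Split by how many accountants are chosen (0 through 2).
Sum: C(3,0)·C(7,6) + C(3,1)·C(7,5) + C(3,2)·C(7,4) = 7 + 63 + 105 = 175.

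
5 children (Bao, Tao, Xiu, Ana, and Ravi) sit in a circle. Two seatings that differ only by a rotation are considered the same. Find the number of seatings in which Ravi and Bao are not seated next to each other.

All circular seatings of 5 people number (4)! = 24.
Seatings with Ravi beside Bao: treat them as a block with 2 internal orders, giving 2 × (3)! = 12.
Subtracting, 24 − 12 = 12.

12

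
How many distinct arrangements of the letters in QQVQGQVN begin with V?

Fix V in the first position and arrange the remaining 7 letters.
Those 7 letters have Q appearing 4 times, giving (7)!/(4!) = 210.

210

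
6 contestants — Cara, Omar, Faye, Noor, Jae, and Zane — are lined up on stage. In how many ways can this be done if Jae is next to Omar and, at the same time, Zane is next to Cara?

Treat {Jae,Omar} as one block (2 orders) and {Zane,Cara} as another (2 orders).
That leaves 4 units to arrange: 2 × 2 × 4! = 4 × 24 = 96.

96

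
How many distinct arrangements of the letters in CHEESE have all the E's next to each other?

24

Treat the 3 copies of E as a single block. The multiset to arrange is then {EEE, C, H, S}, 4 items in all.
All 4 items are distinct, so there are (4)! = 24 arrangements.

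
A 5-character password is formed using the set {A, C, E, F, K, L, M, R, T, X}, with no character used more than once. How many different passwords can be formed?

With no repetition, fill the 5 characters in order: 10 choices, then 9, down to 6.
10 × 9 × 8 × 7 × 6 = 30240.

30240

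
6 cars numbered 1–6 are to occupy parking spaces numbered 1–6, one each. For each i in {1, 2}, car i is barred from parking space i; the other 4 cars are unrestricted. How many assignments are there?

504

Let Aᵢ (for i ∈ {1, 2}) be the placements that put car i in its forbidden parking space. Any j of these fix j positions, leaving (6−j)! ways to fill the rest, and there are C(2,j) ways to pick which j.
By inclusion–exclusion, the number of valid placements is Σ_{j=0}^{2} (−1)^j C(2,j)·(6−j)!.
Computing: 720 − 240 + 24 = 504.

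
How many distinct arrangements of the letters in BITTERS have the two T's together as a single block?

720

Treat the 2 copies of T as a single block. The multiset to arrange is then {TT, B, E, I, R, S}, 6 items in all.
All 6 items are distinct, so there are (6)! = 720 arrangements.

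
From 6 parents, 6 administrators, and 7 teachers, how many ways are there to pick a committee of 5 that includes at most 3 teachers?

Split by how many teachers are chosen (0 through 3).
Sum: C(7,0)·C(12,5) + C(7,1)·C(12,4) + C(7,2)·C(12,3) + C(7,3)·C(12,2) = 792 + 3465 + 4620 + 2310 = 11187.

11187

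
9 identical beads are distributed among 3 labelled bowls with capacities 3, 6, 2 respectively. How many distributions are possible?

6

By stars and bars, unrestricted non-negative solutions to x_1+…+x_3 = 9 number C(9+2,2) = 55.
Subtract solutions that violate a single cap (substitute x_i' = x_i − (cap_i+1)): x_1 ≥ 4 gives C(7,2) = 21; x_2 ≥ 7 gives C(4,2) = 6; x_3 ≥ 3 gives C(8,2) = 28. Together 55.
Add back pairs where two caps are both exceeded: 0 + 6 + 0 = 6.
By inclusion–exclusion the count is 55 − 55 + 6 = 6.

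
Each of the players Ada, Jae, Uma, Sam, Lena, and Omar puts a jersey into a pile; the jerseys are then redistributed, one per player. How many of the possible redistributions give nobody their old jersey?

Let Aᵢ be the assignments in which player i gets their old jersey. We want the size of the complement of A₁∪…∪A_6.
By inclusion–exclusion this is Σ_{j=0}^{6} (−1)^j C(6,j)·(6−j)!.
Computing: 720 − 720 + 360 − 120 + 30 − 6 + 1 = 265.

265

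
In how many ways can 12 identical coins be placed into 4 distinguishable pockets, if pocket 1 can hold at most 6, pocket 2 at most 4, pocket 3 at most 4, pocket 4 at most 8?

151

Without the upper bounds there are C(15,3) = 455 ways to split 12 among 4 pockets.
Subtract solutions that violate a single cap (substitute x_i' = x_i − (cap_i+1)): x_1 ≥ 7 gives C(8,3) = 56; x_2 ≥ 5 gives C(10,3) = 120; x_3 ≥ 5 gives C(10,3) = 120; x_4 ≥ 9 gives C(6,3) = 20. Together 316.
Add back pairs where two caps are both exceeded: 1 + 1 + 0 + 10 + 0 + 0 = 12.
By inclusion–exclusion the count is 455 − 316 + 12 = 151.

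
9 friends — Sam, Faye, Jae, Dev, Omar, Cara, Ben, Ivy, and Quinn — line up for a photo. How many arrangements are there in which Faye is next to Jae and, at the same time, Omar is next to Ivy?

20160

Treat {Faye,Jae} as one block (2 orders) and {Omar,Ivy} as another (2 orders).
That leaves 7 units to arrange: 2 × 2 × 7! = 4 × 5040 = 20160.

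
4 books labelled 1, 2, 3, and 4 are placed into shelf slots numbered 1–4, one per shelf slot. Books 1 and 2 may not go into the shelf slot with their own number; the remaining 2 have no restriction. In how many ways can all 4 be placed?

14

Let Aᵢ (for i ∈ {1, 2}) be the placements that put book i in its forbidden shelf slot. Any j of these fix j positions, leaving (4−j)! ways to fill the rest, and there are C(2,j) ways to pick which j.
By inclusion–exclusion, the number of valid placements is Σ_{j=0}^{2} (−1)^j C(2,j)·(4−j)!.
Computing: 24 − 12 + 2 = 14.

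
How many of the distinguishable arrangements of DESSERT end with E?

Fix E in the last position and arrange the remaining 6 letters.
Those 6 letters have S appearing twice, giving (6)!/(2!) = 360.

360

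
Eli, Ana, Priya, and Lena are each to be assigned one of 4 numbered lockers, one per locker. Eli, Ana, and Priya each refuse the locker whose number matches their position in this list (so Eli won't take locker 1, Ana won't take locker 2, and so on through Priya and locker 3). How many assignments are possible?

Let Aᵢ (for i ∈ {1, 2, 3}) be the placements that put person i in their forbidden locker. Any j of these fix j positions, leaving (4−j)! ways to fill the rest, and there are C(3,j) ways to pick which j.
By inclusion–exclusion, the number of valid placements is Σ_{j=0}^{3} (−1)^j C(3,j)·(4−j)!.
Computing: 24 − 18 + 6 − 1 = 11.

11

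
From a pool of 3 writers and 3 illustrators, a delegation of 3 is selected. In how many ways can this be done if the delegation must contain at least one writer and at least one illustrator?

Unrestricted: C(6,3) = 20 ways to pick any 3 of the 6.
Selections missing a whole group: no writers → C(3,3) = 1; no illustrators → C(3,3) = 1.
Both groups omitted at once is impossible, so 20 − 2 = 18.

18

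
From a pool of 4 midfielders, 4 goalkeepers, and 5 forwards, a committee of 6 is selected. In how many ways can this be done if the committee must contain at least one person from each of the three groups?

Unrestricted: C(13,6) = 1716 ways to pick any 6 of the 13.
Subtract selections that omit an entire group: no midfielders → C(9,6) = 84; no goalkeepers → C(9,6) = 84; no forwards → C(8,6) = 28.
Add back selections omitting two groups (i.e. drawn from a single group): C(4,6) + C(4,6) + C(5,6) = 0.
By inclusion–exclusion: 1716 − 196 + 0 = 1520.

1520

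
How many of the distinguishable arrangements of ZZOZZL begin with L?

5

Fix L in the first position and arrange the remaining 5 letters.
Those 5 letters have Z appearing 4 times, giving (5)!/(4!) = 5.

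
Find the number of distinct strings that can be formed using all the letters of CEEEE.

The 5 letters of CEEEE have repeats: E appearing 4 times.
Dividing 5! = 120 by 4! = 24 for the repeated letters gives 5.

5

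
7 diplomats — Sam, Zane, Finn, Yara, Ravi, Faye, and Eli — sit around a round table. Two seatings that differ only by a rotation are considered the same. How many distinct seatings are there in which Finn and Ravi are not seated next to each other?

All circular seatings of 7 people number (6)! = 720.
Seatings with Finn beside Ravi: treat them as a block with 2 internal orders, giving 2 × (5)! = 240.
Subtracting, 720 − 240 = 480.

480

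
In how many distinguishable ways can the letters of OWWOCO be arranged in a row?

60

The 6 letters of OWWOCO have repeats: O appearing 3 times and W appearing twice.
So there are 6! / (3!·2!) = 60 distinguishable arrangements.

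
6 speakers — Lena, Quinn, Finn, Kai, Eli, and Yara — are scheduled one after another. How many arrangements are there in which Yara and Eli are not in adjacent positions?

480

Of the 6! = 720 arrangements, those with Yara and Eli adjacent number 2 × 5! = 240 (treat the pair as a block with 2 internal orders).
Complementary counting: 720 − 240 = 480.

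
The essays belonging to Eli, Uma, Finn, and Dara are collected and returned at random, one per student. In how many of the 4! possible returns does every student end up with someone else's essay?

9

Let Aᵢ be the assignments in which student i gets their own essay. We want the size of the complement of A₁∪…∪A_4.
By inclusion–exclusion this is Σ_{j=0}^{4} (−1)^j C(4,j)·(4−j)!.
Computing: 24 − 24 + 12 − 4 + 1 = 9.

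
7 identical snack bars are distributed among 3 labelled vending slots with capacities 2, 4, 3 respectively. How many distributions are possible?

By stars and bars, unrestricted non-negative solutions to x_1+…+x_3 = 7 number C(7+2,2) = 36.
Subtract solutions that violate a single cap (substitute x_i' = x_i − (cap_i+1)): x_1 ≥ 3 gives C(6,2) = 15; x_2 ≥ 5 gives C(4,2) = 6; x_3 ≥ 4 gives C(5,2) = 10. Together 31.
Add back pairs where two caps are both exceeded: 0 + 1 + 0 = 1.
By inclusion–exclusion the count is 36 − 31 + 1 = 6.

6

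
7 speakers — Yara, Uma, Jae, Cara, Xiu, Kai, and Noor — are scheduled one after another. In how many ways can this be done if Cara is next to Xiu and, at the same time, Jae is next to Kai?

Treat {Cara,Xiu} as one block (2 orders) and {Jae,Kai} as another (2 orders).
That leaves 5 units to arrange: 2 × 2 × 5! = 4 × 120 = 480.

480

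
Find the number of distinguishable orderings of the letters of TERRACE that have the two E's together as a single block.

360

Treat the 2 copies of E as a single block. The multiset to arrange is then {EE, A, C, R, R, T}, 6 items in all.
That gives (6)!/(2!) = 360 arrangements.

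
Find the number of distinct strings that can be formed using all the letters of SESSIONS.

1680

The 8 letters of SESSIONS have repeats: S appearing 4 times.
So there are 8! / (4!) = 1680 distinguishable arrangements.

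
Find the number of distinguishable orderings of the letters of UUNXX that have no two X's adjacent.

18

There are 5!/(2!·2!) = 30 arrangements of UUNXX in total.
Arrangements with the X's together: treat XX as one letter, giving (4)!/(2!) = 12.
Subtracting, 30 − 12 = 18 arrangements keep the X's apart.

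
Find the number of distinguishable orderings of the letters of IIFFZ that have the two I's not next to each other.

Total arrangements of IIFFZ: 5!/(2!·2!) = 30.
Arrangements with the I's together: treat II as one letter, giving (4)!/(2!) = 12.
Subtracting, 30 − 12 = 18 arrangements keep the I's apart.

18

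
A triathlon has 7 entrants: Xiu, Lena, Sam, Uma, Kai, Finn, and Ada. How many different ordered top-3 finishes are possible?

210

This is an ordered selection of 3 from 7: P(7,3).
That gives 7 × 6 × 5 = 210.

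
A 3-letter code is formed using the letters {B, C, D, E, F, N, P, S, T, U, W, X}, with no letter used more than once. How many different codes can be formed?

Choose and order 3 of the 12 symbols: the first letter has 12 options, the next 11, then 10.
That product is 12 × 11 × 10 = 1320.

1320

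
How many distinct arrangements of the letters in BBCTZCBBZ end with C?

With the last slot taken by C, it remains to arrange the other 8 letters (BBTZCBBZ).
Those 8 letters have B appearing 4 times and Z appearing twice, giving (8)!/(4!·2!) = 840.

840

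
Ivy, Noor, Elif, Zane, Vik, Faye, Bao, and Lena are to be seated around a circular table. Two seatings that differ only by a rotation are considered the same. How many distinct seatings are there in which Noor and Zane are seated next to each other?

Glue Noor and Zane into a block (2 internal orders). Seating 7 units around a circle gives (6)! arrangements.
So 2 × (6)! = 2 × 720 = 1440.

1440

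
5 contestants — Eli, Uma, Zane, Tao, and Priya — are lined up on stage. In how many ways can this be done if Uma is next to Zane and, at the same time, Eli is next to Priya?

Treat {Uma,Zane} as one block (2 orders) and {Eli,Priya} as another (2 orders).
That leaves 3 units to arrange: 2 × 2 × 3! = 4 × 6 = 24.

24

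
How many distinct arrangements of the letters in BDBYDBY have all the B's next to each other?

30

Treat the 3 copies of B as a single block. The multiset to arrange is then {BBB, D, D, Y, Y}, 5 items in all.
That gives (5)!/(2!·2!) = 30 arrangements.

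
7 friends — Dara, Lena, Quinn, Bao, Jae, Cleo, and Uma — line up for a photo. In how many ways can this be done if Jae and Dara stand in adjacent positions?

1440

Place the 5 others and the Jae-Dara pair as 6 objects in a line; the pair has 2 internal arrangements.
That gives 2 × 6! = 2 × 720 = 1440.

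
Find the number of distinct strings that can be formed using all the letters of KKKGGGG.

The 7 letters of KKKGGGG have repeats: G appearing 4 times and K appearing 3 times.
So there are 7! / (4!·3!) = 35 distinguishable arrangements.

35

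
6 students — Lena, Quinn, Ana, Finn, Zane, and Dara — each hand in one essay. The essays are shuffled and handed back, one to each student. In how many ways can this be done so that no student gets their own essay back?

265

Let Aᵢ be the assignments in which student i gets their own essay. We want the size of the complement of A₁∪…∪A_6.
By inclusion–exclusion this is Σ_{j=0}^{6} (−1)^j C(6,j)·(6−j)!.
Computing: 720 − 720 + 360 − 120 + 30 − 6 + 1 = 265.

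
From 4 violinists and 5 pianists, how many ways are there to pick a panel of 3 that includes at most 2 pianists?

74

Split by how many pianists are chosen (0 through 2).
Sum: C(5,0)·C(4,3) + C(5,1)·C(4,2) + C(5,2)·C(4,1) = 4 + 30 + 40 = 74.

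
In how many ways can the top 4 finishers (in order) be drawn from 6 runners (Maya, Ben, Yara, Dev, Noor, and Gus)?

There are 6 choices for 1st place, 5 for 2nd, and so on down to 3 for position 4.
That gives 6 × 5 × 4 × 3 = 360.

360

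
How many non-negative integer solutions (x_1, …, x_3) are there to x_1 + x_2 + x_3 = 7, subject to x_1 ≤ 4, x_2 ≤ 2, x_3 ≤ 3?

Ignoring the caps, the number of non-negative solutions to x_1+…+x_3 = 7 is C(9,2) = 36.
Subtract solutions that violate a single cap (substitute x_i' = x_i − (cap_i+1)): x_1 ≥ 5 gives C(4,2) = 6; x_2 ≥ 3 gives C(6,2) = 15; x_3 ≥ 4 gives C(5,2) = 10. Together 31.
Add back pairs where two caps are both exceeded: 0 + 0 + 1 = 1.
By inclusion–exclusion the count is 36 − 31 + 1 = 6.

6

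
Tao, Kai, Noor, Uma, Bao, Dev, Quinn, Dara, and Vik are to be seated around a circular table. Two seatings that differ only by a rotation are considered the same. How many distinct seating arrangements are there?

40320

Fix one person's seat to break rotational symmetry; the remaining 8 people can be arranged in (8)! = 40320 ways.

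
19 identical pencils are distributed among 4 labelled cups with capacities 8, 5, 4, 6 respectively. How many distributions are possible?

35

Ignoring the caps, the number of non-negative solutions to x_1+…+x_4 = 19 is C(22,3) = 1540.
Subtract solutions that violate a single cap (substitute x_i' = x_i − (cap_i+1)): x_1 ≥ 9 gives C(13,3) = 286; x_2 ≥ 6 gives C(16,3) = 560; x_3 ≥ 5 gives C(17,3) = 680; x_4 ≥ 7 gives C(15,3) = 455. Together 1981.
Add back pairs where two caps are both exceeded: 35 + 56 + 20 + 165 + 84 + 120 = 480.
Subtract triples: 0 + 0 + 0 + 4 = 4.
By inclusion–exclusion the count is 1540 − 1981 + 480 − 4 = 35.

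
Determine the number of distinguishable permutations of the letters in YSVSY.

YSVSY has 5 letters with S appearing twice and Y appearing twice.
The number of distinct arrangements is 5!/(2!·2!) = 120/4 = 30.

30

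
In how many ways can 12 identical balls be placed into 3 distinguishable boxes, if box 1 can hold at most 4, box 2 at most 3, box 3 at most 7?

Without the upper bounds there are C(14,2) = 91 ways to split 12 among 3 boxes.
Subtract solutions that violate a single cap (substitute x_i' = x_i − (cap_i+1)): x_1 ≥ 5 gives C(9,2) = 36; x_2 ≥ 4 gives C(10,2) = 45; x_3 ≥ 8 gives C(6,2) = 15. Together 96.
Add back pairs where two caps are both exceeded: 10 + 0 + 1 = 11.
By inclusion–exclusion the count is 91 − 96 + 11 = 6.

6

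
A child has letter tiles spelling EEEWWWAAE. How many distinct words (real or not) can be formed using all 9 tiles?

The 9 letters of EEEWWWAAE have repeats: A appearing twice, E appearing 4 times, and W appearing 3 times.
Dividing 9! = 362880 by 4!·3!·2! = 288 for the repeated letters gives 1260.

1260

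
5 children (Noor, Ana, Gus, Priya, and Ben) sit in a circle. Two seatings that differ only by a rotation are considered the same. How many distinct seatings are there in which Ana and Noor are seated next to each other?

12

Glue Ana and Noor into a block (2 internal orders). Seating 4 units around a circle gives (3)! arrangements.
So 2 × (3)! = 2 × 6 = 12.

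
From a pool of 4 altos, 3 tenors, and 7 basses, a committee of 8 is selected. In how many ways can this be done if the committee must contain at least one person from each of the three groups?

With no constraint there are C(14,8) = 3003 possible selections.
Subtract selections that omit an entire group: no altos → C(10,8) = 45; no tenors → C(11,8) = 165; no basses → C(7,8) = 0.
Add back selections omitting two groups (i.e. drawn from a single group): C(4,8) + C(3,8) + C(7,8) = 0.
By inclusion–exclusion: 3003 − 210 + 0 = 2793.

2793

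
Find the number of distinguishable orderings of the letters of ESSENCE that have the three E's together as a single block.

60

Treat the 3 copies of E as a single block. The multiset to arrange is then {EEE, C, N, S, S}, 5 items in all.
That gives (5)!/(2!) = 60 arrangements.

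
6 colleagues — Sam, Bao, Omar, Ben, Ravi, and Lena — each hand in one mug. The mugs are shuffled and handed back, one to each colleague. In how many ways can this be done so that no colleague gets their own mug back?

Let Aᵢ be the assignments in which colleague i gets their own mug. We want the size of the complement of A₁∪…∪A_6.
By inclusion–exclusion this is Σ_{j=0}^{6} (−1)^j C(6,j)·(6−j)!.
Computing: 720 − 720 + 360 − 120 + 30 − 6 + 1 = 265.

265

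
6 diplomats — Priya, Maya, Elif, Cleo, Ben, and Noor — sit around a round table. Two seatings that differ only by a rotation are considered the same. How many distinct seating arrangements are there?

120

Seat Priya anywhere (absorbing the rotational symmetry), then permute the other 5: (5)! = 120.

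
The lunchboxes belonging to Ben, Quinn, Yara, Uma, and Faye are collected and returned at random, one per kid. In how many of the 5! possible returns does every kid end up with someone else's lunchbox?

This is the derangement count D_5: permutations of 5 items with no fixed point.
By inclusion–exclusion this is Σ_{j=0}^{5} (−1)^j C(5,j)·(5−j)!.
Computing: 120 − 120 + 60 − 20 + 5 − 1 = 44.

44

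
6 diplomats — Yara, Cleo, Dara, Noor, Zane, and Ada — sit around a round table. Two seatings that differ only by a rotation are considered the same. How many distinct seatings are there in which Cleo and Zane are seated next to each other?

Treat {Cleo, Zane} as one unit (2 internal orders) and seat the resulting 5 units around the table: (4)! circular arrangements.
So 2 × (4)! = 2 × 24 = 48.

48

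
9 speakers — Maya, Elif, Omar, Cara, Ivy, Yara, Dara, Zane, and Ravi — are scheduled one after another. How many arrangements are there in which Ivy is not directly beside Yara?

There are 9! = 362880 arrangements in all. If Ivy and Yara are adjacent, merging them into one block gives 2·(8)! = 80640 arrangements.
So 362880 − 80640 = 282240 arrangements keep them apart.

282240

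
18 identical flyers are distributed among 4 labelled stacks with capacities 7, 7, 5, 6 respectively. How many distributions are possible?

Without the upper bounds there are C(21,3) = 1330 ways to split 18 among 4 stacks.
Subtract solutions that violate a single cap (substitute x_i' = x_i − (cap_i+1)): x_1 ≥ 8 gives C(13,3) = 286; x_2 ≥ 8 gives C(13,3) = 286; x_3 ≥ 6 gives C(15,3) = 455; x_4 ≥ 7 gives C(14,3) = 364. Together 1391.
Add back pairs where two caps are both exceeded: 10 + 35 + 20 + 35 + 20 + 56 = 176.
By inclusion–exclusion the count is 1330 − 1391 + 176 = 115.

115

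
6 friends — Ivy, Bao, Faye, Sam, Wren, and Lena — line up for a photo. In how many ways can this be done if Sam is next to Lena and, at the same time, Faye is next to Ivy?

96

Treat {Sam,Lena} as one block (2 orders) and {Faye,Ivy} as another (2 orders).
That leaves 4 units to arrange: 2 × 2 × 4! = 4 × 24 = 96.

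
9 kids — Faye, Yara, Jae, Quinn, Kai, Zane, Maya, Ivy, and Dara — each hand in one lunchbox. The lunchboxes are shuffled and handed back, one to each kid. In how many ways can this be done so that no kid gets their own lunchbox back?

This is the derangement count D_9: permutations of 9 items with no fixed point.
By inclusion–exclusion this is Σ_{j=0}^{9} (−1)^j C(9,j)·(9−j)!.
Computing: 362880 − 362880 + 181440 − 60480 + 15120 − 3024 + 504 − 72 + 9 − 1 = 133496.

133496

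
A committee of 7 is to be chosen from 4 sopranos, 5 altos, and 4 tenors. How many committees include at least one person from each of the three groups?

With no constraint there are C(13,7) = 1716 possible selections.
Subtract selections that omit an entire group: no sopranos → C(9,7) = 36; no altos → C(8,7) = 8; no tenors → C(9,7) = 36.
Add back selections omitting two groups (i.e. drawn from a single group): C(4,7) + C(5,7) + C(4,7) = 0.
By inclusion–exclusion: 1716 − 80 + 0 = 1636.

1636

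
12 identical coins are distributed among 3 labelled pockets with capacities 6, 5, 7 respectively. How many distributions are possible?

Without the upper bounds there are C(14,2) = 91 ways to split 12 among 3 pockets.
Subtract solutions that violate a single cap (substitute x_i' = x_i − (cap_i+1)): x_1 ≥ 7 gives C(7,2) = 21; x_2 ≥ 6 gives C(8,2) = 28; x_3 ≥ 8 gives C(6,2) = 15. Together 64.
No two caps can be exceeded simultaneously, so the pair terms are all 0.
By inclusion–exclusion the count is 91 − 64 + 0 = 27.

27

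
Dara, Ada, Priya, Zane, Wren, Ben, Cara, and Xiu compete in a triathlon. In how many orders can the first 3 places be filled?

This is an ordered selection of 3 from 8: P(8,3).
That gives 8 × 7 × 6 = 336.

336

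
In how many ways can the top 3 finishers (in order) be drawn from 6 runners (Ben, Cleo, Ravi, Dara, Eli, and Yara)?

120

This is an ordered selection of 3 from 6: P(6,3).
That gives 6 × 5 × 4 = 120.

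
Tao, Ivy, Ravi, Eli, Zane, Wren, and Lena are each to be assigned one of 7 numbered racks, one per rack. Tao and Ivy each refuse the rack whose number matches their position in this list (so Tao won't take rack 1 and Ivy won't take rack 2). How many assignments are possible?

3720

Let Aᵢ (for i ∈ {1, 2}) be the placements that put person i in their forbidden rack. Any j of these fix j positions, leaving (7−j)! ways to fill the rest, and there are C(2,j) ways to pick which j.
By inclusion–exclusion, the number of valid placements is Σ_{j=0}^{2} (−1)^j C(2,j)·(7−j)!.
Computing: 5040 − 1440 + 120 = 3720.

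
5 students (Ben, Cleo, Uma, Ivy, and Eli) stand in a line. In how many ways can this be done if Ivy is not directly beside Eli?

72

Of the 5! = 120 arrangements, those with Ivy and Eli adjacent number 2 × 4! = 48 (treat the pair as a block with 2 internal orders).
So 120 − 48 = 72 arrangements keep them apart.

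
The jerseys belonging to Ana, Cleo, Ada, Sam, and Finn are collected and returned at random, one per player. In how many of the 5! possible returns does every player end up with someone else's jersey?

Let Aᵢ be the assignments in which player i gets their old jersey. We want the size of the complement of A₁∪…∪A_5.
By inclusion–exclusion this is Σ_{j=0}^{5} (−1)^j C(5,j)·(5−j)!.
Computing: 120 − 120 + 60 − 20 + 5 − 1 = 44.

44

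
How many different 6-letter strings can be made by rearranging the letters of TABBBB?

TABBBB has 6 letters with B appearing 4 times.
The number of distinct arrangements is 6!/(4!) = 720/24 = 30.

30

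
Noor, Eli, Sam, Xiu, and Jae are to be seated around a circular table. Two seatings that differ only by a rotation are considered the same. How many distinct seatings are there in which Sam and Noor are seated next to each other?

12

Glue Sam and Noor into a block (2 internal orders). Seating 4 units around a circle gives (3)! arrangements.
So 2 × (3)! = 2 × 6 = 12.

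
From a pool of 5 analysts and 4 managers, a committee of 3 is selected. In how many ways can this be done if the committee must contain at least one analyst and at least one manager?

Total 3-person selections from all 9: C(9,3) = 84.
Subtract selections that omit an entire group: no analysts → C(4,3) = 4; no managers → C(5,3) = 10.
Both groups omitted at once is impossible, so 84 − 14 = 70.

70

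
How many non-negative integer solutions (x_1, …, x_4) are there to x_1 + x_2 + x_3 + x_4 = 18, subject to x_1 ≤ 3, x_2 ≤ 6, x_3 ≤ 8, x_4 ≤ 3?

Without the upper bounds there are C(21,3) = 1330 ways to split 18 among 4 variables.
Subtract solutions that violate a single cap (substitute x_i' = x_i − (cap_i+1)): x_1 ≥ 4 gives C(17,3) = 680; x_2 ≥ 7 gives C(14,3) = 364; x_3 ≥ 9 gives C(12,3) = 220; x_4 ≥ 4 gives C(17,3) = 680. Together 1944.
Add back pairs where two caps are both exceeded: 120 + 56 + 286 + 10 + 120 + 56 = 648.
Subtract triples: 0 + 20 + 4 + 0 = 24.
By inclusion–exclusion the count is 1330 − 1944 + 648 − 24 = 10.

10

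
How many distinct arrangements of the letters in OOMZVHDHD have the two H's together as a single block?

Treat the 2 copies of H as a single block. The multiset to arrange is then {HH, D, D, M, O, O, V, Z}, 8 items in all.
That gives (8)!/(2!·2!) = 10080 arrangements.

10080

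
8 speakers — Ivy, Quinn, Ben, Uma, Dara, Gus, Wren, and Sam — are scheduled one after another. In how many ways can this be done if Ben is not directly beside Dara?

30240

Of the 8! = 40320 arrangements, those with Ben and Dara adjacent number 2 × 7! = 10080 (treat the pair as a block with 2 internal orders).
So 40320 − 10080 = 30240 arrangements keep them apart.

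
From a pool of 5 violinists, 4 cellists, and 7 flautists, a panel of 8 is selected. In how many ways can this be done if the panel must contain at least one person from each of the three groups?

12201

With no constraint there are C(16,8) = 12870 possible selections.
Subtract selections that omit an entire group: no violinists → C(11,8) = 165; no cellists → C(12,8) = 495; no flautists → C(9,8) = 9.
Add back selections omitting two groups (i.e. drawn from a single group): C(5,8) + C(4,8) + C(7,8) = 0.
By inclusion–exclusion: 12870 − 669 + 0 = 12201.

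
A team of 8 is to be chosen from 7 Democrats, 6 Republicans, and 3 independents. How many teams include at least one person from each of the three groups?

With no constraint there are C(16,8) = 12870 possible selections.
Subtract selections that omit an entire group: no Democrats → C(9,8) = 9; no Republicans → C(10,8) = 45; no independents → C(13,8) = 1287.
Add back selections omitting two groups (i.e. drawn from a single group): C(7,8) + C(6,8) + C(3,8) = 0.
By inclusion–exclusion: 12870 − 1341 + 0 = 11529.

11529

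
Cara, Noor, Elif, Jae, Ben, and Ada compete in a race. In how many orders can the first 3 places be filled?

120

This is an ordered selection of 3 from 6: P(6,3).
That gives 6 × 5 × 4 = 120.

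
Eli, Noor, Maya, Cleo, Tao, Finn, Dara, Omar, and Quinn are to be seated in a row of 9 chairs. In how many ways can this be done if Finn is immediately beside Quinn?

Place the 7 others and the Finn-Quinn pair as 8 objects in a line; the pair has 2 internal arrangements.
That gives 2 × 8! = 2 × 40320 = 80640.

80640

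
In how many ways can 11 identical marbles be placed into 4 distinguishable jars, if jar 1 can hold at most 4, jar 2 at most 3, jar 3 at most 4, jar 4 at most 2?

10

Ignoring the caps, the number of non-negative solutions to x_1+…+x_4 = 11 is C(14,3) = 364.
Subtract solutions that violate a single cap (substitute x_i' = x_i − (cap_i+1)): x_1 ≥ 5 gives C(9,3) = 84; x_2 ≥ 4 gives C(10,3) = 120; x_3 ≥ 5 gives C(9,3) = 84; x_4 ≥ 3 gives C(11,3) = 165. Together 453.
Add back pairs where two caps are both exceeded: 10 + 4 + 20 + 10 + 35 + 20 = 99.
By inclusion–exclusion the count is 364 − 453 + 99 = 10.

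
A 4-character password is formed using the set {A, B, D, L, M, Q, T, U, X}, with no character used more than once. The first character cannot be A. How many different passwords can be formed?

The first character has 9−1 = 8 choices (anything except A).
The remaining 3 characters are filled from the other 8 symbols without repetition: 8 × 7 × 6 = 336.
Total: 8 × 336 = 2688.

2688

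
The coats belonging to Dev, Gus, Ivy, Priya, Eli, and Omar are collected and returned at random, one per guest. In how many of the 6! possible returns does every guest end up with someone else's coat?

Let Aᵢ be the assignments in which guest i gets their own coat. We want the size of the complement of A₁∪…∪A_6.
By inclusion–exclusion this is Σ_{j=0}^{6} (−1)^j C(6,j)·(6−j)!.
Computing: 720 − 720 + 360 − 120 + 30 − 6 + 1 = 265.

265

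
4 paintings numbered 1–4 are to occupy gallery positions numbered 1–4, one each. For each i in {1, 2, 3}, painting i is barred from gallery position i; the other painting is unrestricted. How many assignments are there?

Let Aᵢ (for i ∈ {1, 2, 3}) be the placements that put painting i in its forbidden gallery position. Any j of these fix j positions, leaving (4−j)! ways to fill the rest, and there are C(3,j) ways to pick which j.
By inclusion–exclusion, the number of valid placements is Σ_{j=0}^{3} (−1)^j C(3,j)·(4−j)!.
Computing: 24 − 18 + 6 − 1 = 11.

11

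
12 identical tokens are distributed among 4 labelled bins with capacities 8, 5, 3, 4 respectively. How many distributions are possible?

100

Ignoring the caps, the number of non-negative solutions to x_1+…+x_4 = 12 is C(15,3) = 455.
Subtract solutions that violate a single cap (substitute x_i' = x_i − (cap_i+1)): x_1 ≥ 9 gives C(6,3) = 20; x_2 ≥ 6 gives C(9,3) = 84; x_3 ≥ 4 gives C(11,3) = 165; x_4 ≥ 5 gives C(10,3) = 120. Together 389.
Add back pairs where two caps are both exceeded: 0 + 0 + 0 + 10 + 4 + 20 = 34.
By inclusion–exclusion the count is 455 − 389 + 34 = 100.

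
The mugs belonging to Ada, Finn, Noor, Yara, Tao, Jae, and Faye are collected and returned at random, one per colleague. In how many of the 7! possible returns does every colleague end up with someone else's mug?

1854

Let Aᵢ be the assignments in which colleague i gets their own mug. We want the size of the complement of A₁∪…∪A_7.
By inclusion–exclusion this is Σ_{j=0}^{7} (−1)^j C(7,j)·(7−j)!.
Computing: 5040 − 5040 + 2520 − 840 + 210 − 42 + 7 − 1 = 1854.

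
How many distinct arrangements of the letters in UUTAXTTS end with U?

840

With the last slot taken by U, it remains to arrange the other 7 letters (UTAXTTS).
Those 7 letters have T appearing 3 times, giving (7)!/(3!) = 840.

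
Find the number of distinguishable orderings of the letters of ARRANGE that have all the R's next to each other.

360

Treat the 2 copies of R as a single block. The multiset to arrange is then {RR, A, A, E, G, N}, 6 items in all.
That gives (6)!/(2!) = 360 arrangements.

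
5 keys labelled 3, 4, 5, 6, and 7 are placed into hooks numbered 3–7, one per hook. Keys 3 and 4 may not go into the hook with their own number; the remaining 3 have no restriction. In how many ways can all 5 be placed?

Let Aᵢ (for i ∈ {3, 4}) be the placements that put key i in its forbidden hook. Any j of these fix j positions, leaving (5−j)! ways to fill the rest, and there are C(2,j) ways to pick which j.
By inclusion–exclusion, the number of valid placements is Σ_{j=0}^{2} (−1)^j C(2,j)·(5−j)!.
Computing: 120 − 48 + 6 = 78.

78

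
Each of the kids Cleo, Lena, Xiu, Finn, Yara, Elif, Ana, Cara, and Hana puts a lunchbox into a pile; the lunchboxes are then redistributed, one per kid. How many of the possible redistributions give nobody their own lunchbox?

This is the derangement count D_9: permutations of 9 items with no fixed point.
By inclusion–exclusion this is Σ_{j=0}^{9} (−1)^j C(9,j)·(9−j)!.
Computing: 362880 − 362880 + 181440 − 60480 + 15120 − 3024 + 504 − 72 + 9 − 1 = 133496.

133496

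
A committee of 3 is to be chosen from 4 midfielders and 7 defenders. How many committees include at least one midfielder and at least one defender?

With no constraint there are C(11,3) = 165 possible selections.
Selections missing a whole group: no midfielders → C(7,3) = 35; no defenders → C(4,3) = 4.
Both groups omitted at once is impossible, so 165 − 39 = 126.

126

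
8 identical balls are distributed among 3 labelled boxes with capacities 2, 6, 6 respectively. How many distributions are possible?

18

Without the upper bounds there are C(10,2) = 45 ways to split 8 among 3 boxes.
Subtract solutions that violate a single cap (substitute x_i' = x_i − (cap_i+1)): x_1 ≥ 3 gives C(7,2) = 21; x_2 ≥ 7 gives C(3,2) = 3; x_3 ≥ 7 gives C(3,2) = 3. Together 27.
No two caps can be exceeded simultaneously, so the pair terms are all 0.
By inclusion–exclusion the count is 45 − 27 + 0 = 18.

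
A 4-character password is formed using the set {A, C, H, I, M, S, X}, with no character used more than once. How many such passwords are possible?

This is a permutation of 4 out of 7: P(7,4) = 7!/3!.
7 × 6 × 5 × 4 = 840.

840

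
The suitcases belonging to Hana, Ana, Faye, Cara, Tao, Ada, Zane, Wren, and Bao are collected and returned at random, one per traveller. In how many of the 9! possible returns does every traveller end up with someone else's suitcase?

133496

Let Aᵢ be the assignments in which traveller i gets their own suitcase. We want the size of the complement of A₁∪…∪A_9.
By inclusion–exclusion this is Σ_{j=0}^{9} (−1)^j C(9,j)·(9−j)!.
Computing: 362880 − 362880 + 181440 − 60480 + 15120 − 3024 + 504 − 72 + 9 − 1 = 133496.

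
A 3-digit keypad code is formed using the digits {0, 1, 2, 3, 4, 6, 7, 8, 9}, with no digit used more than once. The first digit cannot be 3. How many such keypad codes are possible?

448

The first digit has 9−1 = 8 choices (anything except 3).
The remaining 2 digits are filled from the other 8 symbols without repetition: 8 × 7 = 56.
Total: 8 × 56 = 448.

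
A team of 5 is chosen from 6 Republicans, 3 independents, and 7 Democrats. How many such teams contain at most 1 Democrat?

1008

Split by how many Democrats are chosen (0 through 1).
Sum: C(7,0)·C(9,5) + C(7,1)·C(9,4) = 126 + 882 = 1008.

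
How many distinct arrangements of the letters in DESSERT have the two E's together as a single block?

360

Treat the 2 copies of E as a single block. The multiset to arrange is then {EE, D, R, S, S, T}, 6 items in all.
That gives (6)!/(2!) = 360 arrangements.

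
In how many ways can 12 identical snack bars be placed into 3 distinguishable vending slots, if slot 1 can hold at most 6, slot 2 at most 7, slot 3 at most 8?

45

By stars and bars, unrestricted non-negative solutions to x_1+…+x_3 = 12 number C(12+2,2) = 91.
Subtract solutions that violate a single cap (substitute x_i' = x_i − (cap_i+1)): x_1 ≥ 7 gives C(7,2) = 21; x_2 ≥ 8 gives C(6,2) = 15; x_3 ≥ 9 gives C(5,2) = 10. Together 46.
No two caps can be exceeded simultaneously, so the pair terms are all 0.
By inclusion–exclusion the count is 91 − 46 + 0 = 45.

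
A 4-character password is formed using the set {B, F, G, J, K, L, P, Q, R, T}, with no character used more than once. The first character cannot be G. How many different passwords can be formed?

The first character has 10−1 = 9 choices (anything except G).
The remaining 3 characters are filled from the other 9 symbols without repetition: 9 × 8 × 7 = 504.
Total: 9 × 504 = 4536.

4536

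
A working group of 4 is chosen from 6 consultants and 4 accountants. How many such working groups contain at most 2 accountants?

185

Split by how many accountants are chosen (0 through 2).
Sum: C(4,0)·C(6,4) + C(4,1)·C(6,3) + C(4,2)·C(6,2) = 15 + 80 + 90 = 185.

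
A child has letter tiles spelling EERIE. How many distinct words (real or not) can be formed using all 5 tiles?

EERIE has 5 letters with E appearing 3 times.
So there are 5! / (3!) = 20 distinguishable arrangements.

20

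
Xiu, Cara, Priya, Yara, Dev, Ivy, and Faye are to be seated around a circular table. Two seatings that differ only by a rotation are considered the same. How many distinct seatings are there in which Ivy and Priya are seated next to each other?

240

Glue Ivy and Priya into a block (2 internal orders). Seating 6 units around a circle gives (5)! arrangements.
So 2 × (5)! = 2 × 120 = 240.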